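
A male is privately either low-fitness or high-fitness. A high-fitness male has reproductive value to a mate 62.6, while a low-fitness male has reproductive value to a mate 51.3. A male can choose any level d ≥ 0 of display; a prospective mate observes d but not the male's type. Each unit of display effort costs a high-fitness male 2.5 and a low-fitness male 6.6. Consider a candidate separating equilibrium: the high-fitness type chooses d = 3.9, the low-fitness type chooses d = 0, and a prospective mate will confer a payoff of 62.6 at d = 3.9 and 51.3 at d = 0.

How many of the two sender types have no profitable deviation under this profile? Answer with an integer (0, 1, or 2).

Low-fitness type: stay at 0 → 51.3; mimic → 62.6 − 6.6 × 3.9 = 36.86. IC holds (51.3 ≥ 36.86).
High-fitness type: signal → 62.6 − 2.5 × 3.9 = 52.85; deviate to 0 → 51.3. IC holds (52.85 ≥ 51.3).
2 of 2 constraints hold, so this is a separating equilibrium.

2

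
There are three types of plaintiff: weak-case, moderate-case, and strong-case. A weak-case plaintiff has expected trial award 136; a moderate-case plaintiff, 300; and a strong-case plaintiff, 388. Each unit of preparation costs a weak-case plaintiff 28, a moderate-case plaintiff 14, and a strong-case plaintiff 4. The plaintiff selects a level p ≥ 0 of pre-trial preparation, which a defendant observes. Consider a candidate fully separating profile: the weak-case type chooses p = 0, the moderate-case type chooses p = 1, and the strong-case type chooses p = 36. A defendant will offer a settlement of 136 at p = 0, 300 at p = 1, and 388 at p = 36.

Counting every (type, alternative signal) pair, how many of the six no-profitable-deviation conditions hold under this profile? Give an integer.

4

Weak-case (own payoff 136): to p=1 gives 300 − 28×1 = 272 → profitable ✗; to p=36 gives 388 − 28×36 = -620 → no gain ✓.
Moderate-case (own payoff 300 − 14×1 = 286): to p=0 gives 136 → no gain ✓; to p=36 gives 388 − 14×36 = -116 → no gain ✓.
Strong-case (own payoff 388 − 4×36 = 244): to p=0 gives 136 → no gain ✓; to p=1 gives 300 − 4×1 = 296 → profitable ✗.
4 of the 6 constraints hold; not an equilibrium.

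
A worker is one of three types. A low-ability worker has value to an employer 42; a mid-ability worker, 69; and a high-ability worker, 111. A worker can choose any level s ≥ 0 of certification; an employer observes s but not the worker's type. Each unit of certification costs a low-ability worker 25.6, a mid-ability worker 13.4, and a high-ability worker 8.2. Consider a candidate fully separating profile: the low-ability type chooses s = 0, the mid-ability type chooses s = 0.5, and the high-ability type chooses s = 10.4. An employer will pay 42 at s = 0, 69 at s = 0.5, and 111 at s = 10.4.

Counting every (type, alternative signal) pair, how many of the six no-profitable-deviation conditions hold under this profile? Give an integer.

3

Low-ability (own payoff 42): to s=0.5 gives 69 − 25.6×0.5 = 56.2 → profitable ✗; to s=10.4 gives 111 − 25.6×10.4 = -155.24 → no gain ✓.
Mid-ability (own payoff 69 − 13.4×0.5 = 62.3): to s=0 gives 42 → no gain ✓; to s=10.4 gives 111 − 13.4×10.4 = -28.36 → no gain ✓.
High-ability (own payoff 111 − 8.2×10.4 = 25.72): to s=0 gives 42 → profitable ✗; to s=0.5 gives 69 − 8.2×0.5 = 64.9 → profitable ✗.
3 of the 6 constraints hold; not an equilibrium.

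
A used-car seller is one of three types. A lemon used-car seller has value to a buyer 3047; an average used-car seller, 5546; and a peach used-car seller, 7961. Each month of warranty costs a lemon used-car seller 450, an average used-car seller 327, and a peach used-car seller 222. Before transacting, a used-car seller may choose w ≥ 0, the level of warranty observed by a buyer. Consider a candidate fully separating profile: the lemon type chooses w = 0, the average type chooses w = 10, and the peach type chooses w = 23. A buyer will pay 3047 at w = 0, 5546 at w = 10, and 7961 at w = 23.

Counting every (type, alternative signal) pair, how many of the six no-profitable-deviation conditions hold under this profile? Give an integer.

3

Lemon (own payoff 3047): to w=10 gives 5546 − 450×10 = 1046 → no gain ✓; to w=23 gives 7961 − 450×23 = -2389 → no gain ✓.
Peach (own payoff 7961 − 222×23 = 2855): to w=0 gives 3047 → profitable ✗; to w=10 gives 5546 − 222×10 = 3326 → profitable ✗.
Average (own payoff 5546 − 327×10 = 2276): to w=0 gives 3047 → profitable ✗; to w=23 gives 7961 − 327×23 = 440 → no gain ✓.
3 of the 6 constraints hold; not an equilibrium.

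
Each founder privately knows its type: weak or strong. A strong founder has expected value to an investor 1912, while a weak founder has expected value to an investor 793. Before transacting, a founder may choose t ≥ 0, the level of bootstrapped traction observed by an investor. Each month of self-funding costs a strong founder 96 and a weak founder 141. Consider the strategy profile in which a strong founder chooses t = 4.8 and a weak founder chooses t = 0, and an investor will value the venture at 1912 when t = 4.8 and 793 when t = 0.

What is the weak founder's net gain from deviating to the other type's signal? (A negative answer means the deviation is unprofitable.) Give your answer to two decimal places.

442.20

Playing t = 0 the weak founder receives 793.
Deviating to t = 4.8 brings payment 1912 at cost 141 × 4.8 = 676.8, netting 1235.2.
Gain from deviating: 1235.2 − 793 = 442.20.
The gain is positive, so the weak type's incentive-compatibility constraint is violated — this profile is not a separating equilibrium.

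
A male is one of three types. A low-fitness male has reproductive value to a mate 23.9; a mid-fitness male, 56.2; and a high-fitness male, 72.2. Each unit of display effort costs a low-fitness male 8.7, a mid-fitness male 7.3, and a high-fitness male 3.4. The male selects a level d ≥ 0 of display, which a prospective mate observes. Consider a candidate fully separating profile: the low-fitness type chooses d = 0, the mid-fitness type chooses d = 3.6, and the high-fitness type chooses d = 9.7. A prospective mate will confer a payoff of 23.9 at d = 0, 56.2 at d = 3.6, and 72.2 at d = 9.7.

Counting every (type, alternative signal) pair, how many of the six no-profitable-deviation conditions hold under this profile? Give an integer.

High-fitness (own payoff 72.2 − 3.4×9.7 = 39.22): to d=0 gives 23.9 → no gain ✓; to d=3.6 gives 56.2 − 3.4×3.6 = 43.96 → profitable ✗.
Low-fitness (own payoff 23.9): to d=3.6 gives 56.2 − 8.7×3.6 = 24.88 → profitable ✗; to d=9.7 gives 72.2 − 8.7×9.7 = -12.19 → no gain ✓.
Mid-fitness (own payoff 56.2 − 7.3×3.6 = 29.92): to d=0 gives 23.9 → no gain ✓; to d=9.7 gives 72.2 − 7.3×9.7 = 1.39 → no gain ✓.
4 of the 6 constraints hold; not an equilibrium.

4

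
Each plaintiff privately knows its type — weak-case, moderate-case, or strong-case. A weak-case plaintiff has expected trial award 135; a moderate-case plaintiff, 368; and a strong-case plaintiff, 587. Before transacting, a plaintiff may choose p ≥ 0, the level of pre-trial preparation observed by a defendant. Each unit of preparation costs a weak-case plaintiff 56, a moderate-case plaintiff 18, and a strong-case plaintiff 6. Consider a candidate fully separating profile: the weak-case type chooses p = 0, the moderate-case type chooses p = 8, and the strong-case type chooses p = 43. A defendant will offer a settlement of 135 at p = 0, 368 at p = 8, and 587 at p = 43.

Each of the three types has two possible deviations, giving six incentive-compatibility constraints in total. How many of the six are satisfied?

Weak-case (own payoff 135): to p=8 gives 368 − 56×8 = -80 → no gain ✓; to p=43 gives 587 − 56×43 = -1821 → no gain ✓.
Moderate-case (own payoff 368 − 18×8 = 224): to p=0 gives 135 → no gain ✓; to p=43 gives 587 − 18×43 = -187 → no gain ✓.
Strong-case (own payoff 587 − 6×43 = 329): to p=0 gives 135 → no gain ✓; to p=8 gives 368 − 6×8 = 320 → no gain ✓.
6 of the 6 constraints hold; this profile is a separating equilibrium.

6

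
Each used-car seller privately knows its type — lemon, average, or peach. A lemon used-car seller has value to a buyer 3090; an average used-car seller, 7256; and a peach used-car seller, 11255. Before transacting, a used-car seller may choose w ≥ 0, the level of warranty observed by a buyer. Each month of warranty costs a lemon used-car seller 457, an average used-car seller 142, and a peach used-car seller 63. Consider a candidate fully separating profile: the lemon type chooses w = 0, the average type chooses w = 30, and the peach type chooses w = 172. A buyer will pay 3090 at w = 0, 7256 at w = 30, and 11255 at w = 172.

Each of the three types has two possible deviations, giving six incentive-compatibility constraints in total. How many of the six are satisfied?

Peach (own payoff 11255 − 63×172 = 419): to w=0 gives 3090 → profitable ✗; to w=30 gives 7256 − 63×30 = 5366 → profitable ✗.
Lemon (own payoff 3090): to w=30 gives 7256 − 457×30 = -6454 → no gain ✓; to w=172 gives 11255 − 457×172 = -67349 → no gain ✓.
Average (own payoff 7256 − 142×30 = 2996): to w=0 gives 3090 → profitable ✗; to w=172 gives 11255 − 142×172 = -13169 → no gain ✓.
3 of the 6 constraints hold; not an equilibrium.

3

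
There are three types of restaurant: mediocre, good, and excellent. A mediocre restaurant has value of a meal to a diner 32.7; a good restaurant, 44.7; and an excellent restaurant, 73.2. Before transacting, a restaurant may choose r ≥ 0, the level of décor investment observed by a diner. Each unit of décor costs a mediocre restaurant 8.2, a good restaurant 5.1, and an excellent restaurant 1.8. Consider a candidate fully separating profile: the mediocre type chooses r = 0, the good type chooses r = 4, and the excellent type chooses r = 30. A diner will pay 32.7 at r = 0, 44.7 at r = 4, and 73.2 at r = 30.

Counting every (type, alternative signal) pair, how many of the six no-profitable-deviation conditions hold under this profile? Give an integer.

3

Good (own payoff 44.7 − 5.1×4 = 24.3): to r=0 gives 32.7 → profitable ✗; to r=30 gives 73.2 − 5.1×30 = -79.8 → no gain ✓.
Excellent (own payoff 73.2 − 1.8×30 = 19.2): to r=0 gives 32.7 → profitable ✗; to r=4 gives 44.7 − 1.8×4 = 37.5 → profitable ✗.
Mediocre (own payoff 32.7): to r=4 gives 44.7 − 8.2×4 = 11.9 → no gain ✓; to r=30 gives 73.2 − 8.2×30 = -172.8 → no gain ✓.
3 of the 6 constraints hold; not an equilibrium.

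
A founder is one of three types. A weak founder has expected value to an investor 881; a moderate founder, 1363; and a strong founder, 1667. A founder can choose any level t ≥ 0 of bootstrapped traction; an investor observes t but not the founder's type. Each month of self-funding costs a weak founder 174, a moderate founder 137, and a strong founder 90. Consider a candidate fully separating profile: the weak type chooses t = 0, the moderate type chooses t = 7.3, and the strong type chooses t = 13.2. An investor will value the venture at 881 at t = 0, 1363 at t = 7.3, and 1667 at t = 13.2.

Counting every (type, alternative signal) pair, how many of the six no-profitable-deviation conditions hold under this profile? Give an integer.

3

Moderate (own payoff 1363 − 137×7.3 = 362.9): to t=0 gives 881 → profitable ✗; to t=13.2 gives 1667 − 137×13.2 = -141.4 → no gain ✓.
Strong (own payoff 1667 − 90×13.2 = 479): to t=0 gives 881 → profitable ✗; to t=7.3 gives 1363 − 90×7.3 = 706 → profitable ✗.
Weak (own payoff 881): to t=7.3 gives 1363 − 174×7.3 = 92.8 → no gain ✓; to t=13.2 gives 1667 − 174×13.2 = -629.8 → no gain ✓.
3 of the 6 constraints hold; not an equilibrium.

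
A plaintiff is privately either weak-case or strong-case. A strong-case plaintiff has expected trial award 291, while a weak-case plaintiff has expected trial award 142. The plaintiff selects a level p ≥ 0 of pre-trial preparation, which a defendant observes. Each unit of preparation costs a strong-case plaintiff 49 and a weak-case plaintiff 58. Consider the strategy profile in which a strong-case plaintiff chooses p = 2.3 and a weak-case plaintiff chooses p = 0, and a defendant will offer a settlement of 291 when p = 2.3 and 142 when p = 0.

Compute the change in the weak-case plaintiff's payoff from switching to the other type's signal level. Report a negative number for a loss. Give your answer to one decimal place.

15.6

Playing p = 0 the weak-case plaintiff receives 142.
Deviating to p = 2.3 brings payment 291 at cost 58 × 2.3 = 133.4, netting 157.6.
Gain from deviating: 157.6 − 142 = 15.6.
The gain is positive, so the weak-case type's incentive-compatibility constraint is violated — this profile is not a separating equilibrium.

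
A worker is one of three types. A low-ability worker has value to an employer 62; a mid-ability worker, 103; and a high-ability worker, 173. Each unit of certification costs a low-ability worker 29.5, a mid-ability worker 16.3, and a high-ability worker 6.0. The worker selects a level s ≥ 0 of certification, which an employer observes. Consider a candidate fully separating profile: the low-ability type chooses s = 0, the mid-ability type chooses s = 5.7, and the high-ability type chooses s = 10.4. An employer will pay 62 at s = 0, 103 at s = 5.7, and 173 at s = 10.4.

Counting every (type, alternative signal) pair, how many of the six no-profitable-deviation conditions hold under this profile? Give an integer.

High-ability (own payoff 173 − 6.0×10.4 = 110.6): to s=0 gives 62 → no gain ✓; to s=5.7 gives 103 − 6.0×5.7 = 68.8 → no gain ✓.
Mid-ability (own payoff 103 − 16.3×5.7 = 10.09): to s=0 gives 62 → profitable ✗; to s=10.4 gives 173 − 16.3×10.4 = 3.48 → no gain ✓.
Low-ability (own payoff 62): to s=5.7 gives 103 − 29.5×5.7 = -65.15 → no gain ✓; to s=10.4 gives 173 − 29.5×10.4 = -133.8 → no gain ✓.
5 of the 6 constraints hold; not an equilibrium.

5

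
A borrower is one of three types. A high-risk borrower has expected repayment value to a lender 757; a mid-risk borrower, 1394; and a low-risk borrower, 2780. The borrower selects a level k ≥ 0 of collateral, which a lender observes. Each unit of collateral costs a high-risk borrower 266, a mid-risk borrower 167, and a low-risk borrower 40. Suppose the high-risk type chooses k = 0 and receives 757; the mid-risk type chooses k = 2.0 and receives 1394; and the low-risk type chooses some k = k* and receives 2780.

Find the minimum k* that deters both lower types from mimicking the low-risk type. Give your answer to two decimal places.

Mid-risk type (on-path payoff 1394 − 167×2.0 = 1060) won't mimic when 1060 ≥ 2780 − 167·k*, i.e. k* ≥ 10.30.
High-risk type (on-path payoff 757) won't mimic when 757 ≥ 2780 − 266·k*, i.e. k* ≥ 7.61.
Both must hold, so k* = max(7.61, 10.30) = 10.30. The mid-risk type's constraint binds.

10.30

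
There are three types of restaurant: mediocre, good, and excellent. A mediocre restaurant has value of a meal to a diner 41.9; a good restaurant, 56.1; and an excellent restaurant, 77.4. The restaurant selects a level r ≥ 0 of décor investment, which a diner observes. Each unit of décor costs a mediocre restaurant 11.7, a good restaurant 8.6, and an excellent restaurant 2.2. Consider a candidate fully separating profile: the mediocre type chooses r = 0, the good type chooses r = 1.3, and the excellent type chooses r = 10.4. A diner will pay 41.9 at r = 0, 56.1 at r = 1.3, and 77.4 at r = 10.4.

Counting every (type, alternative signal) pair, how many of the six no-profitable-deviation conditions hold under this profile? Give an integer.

Excellent (own payoff 77.4 − 2.2×10.4 = 54.52): to r=0 gives 41.9 → no gain ✓; to r=1.3 gives 56.1 − 2.2×1.3 = 53.24 → no gain ✓.
Mediocre (own payoff 41.9): to r=1.3 gives 56.1 − 11.7×1.3 = 40.89 → no gain ✓; to r=10.4 gives 77.4 − 11.7×10.4 = -44.28 → no gain ✓.
Good (own payoff 56.1 − 8.6×1.3 = 44.92): to r=0 gives 41.9 → no gain ✓; to r=10.4 gives 77.4 − 8.6×10.4 = -12.04 → no gain ✓.
6 of the 6 constraints hold; this profile is a separating equilibrium.

6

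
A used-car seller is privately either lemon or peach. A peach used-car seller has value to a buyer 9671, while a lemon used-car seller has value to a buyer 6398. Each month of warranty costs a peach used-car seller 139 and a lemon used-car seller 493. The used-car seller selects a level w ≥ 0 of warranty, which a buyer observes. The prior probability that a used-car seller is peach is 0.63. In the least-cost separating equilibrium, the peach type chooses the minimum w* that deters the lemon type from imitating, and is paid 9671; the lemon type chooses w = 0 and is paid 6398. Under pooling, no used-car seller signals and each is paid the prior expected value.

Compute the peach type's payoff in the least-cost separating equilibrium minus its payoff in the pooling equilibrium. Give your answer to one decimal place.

288.2

Least-cost separating signal: w* solves 6398 = 9671 − 493·w*, so w* = (9671 − 6398)/493 ≈ 6.6389.
Peach type's separating payoff: 9671 − 139 × w* = 9671 − 139 × (9671 − 6398)/493 = 9671 − 454947/493 ≈ 8748.187.
Pooling payoff: 0.63 × 9671 + 0.37 × 6398 = 8459.99.
Difference: 8748.187 − 8459.99 = 288.197, i.e. 288.2 to one decimal place.
The peach type prefers to separate.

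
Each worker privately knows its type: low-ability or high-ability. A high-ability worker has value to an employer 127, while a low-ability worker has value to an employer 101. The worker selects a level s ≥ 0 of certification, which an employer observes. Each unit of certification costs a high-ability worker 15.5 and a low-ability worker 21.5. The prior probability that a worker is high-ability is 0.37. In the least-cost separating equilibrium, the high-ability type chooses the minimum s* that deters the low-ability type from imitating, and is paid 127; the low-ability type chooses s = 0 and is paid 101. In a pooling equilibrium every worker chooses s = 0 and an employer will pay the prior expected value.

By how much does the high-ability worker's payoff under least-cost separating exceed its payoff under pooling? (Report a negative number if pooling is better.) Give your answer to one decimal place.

-2.4

Least-cost separating signal: s* solves 101 = 127 − 21.5·s*, so s* = (127 − 101)/21.5 ≈ 1.2093.
High-ability type's separating payoff: 127 − 15.5 × s* = 127 − 15.5 × (127 − 101)/21.5 = 127 − 403/21.5 ≈ 108.256.
Pooling payoff: 0.37 × 127 + 0.63 × 101 = 110.62.
Difference: 108.256 − 110.62 = -2.364, i.e. -2.4 to one decimal place.
The high-ability type would prefer the pooling outcome.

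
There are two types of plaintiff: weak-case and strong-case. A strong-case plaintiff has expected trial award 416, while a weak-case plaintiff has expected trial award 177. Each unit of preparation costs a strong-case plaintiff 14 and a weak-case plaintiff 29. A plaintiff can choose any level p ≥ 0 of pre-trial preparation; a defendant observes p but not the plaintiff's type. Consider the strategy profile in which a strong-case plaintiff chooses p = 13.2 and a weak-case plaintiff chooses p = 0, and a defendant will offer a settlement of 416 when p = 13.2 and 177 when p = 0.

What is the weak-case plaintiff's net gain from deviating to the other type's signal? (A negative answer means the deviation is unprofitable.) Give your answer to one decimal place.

-143.8

Playing p = 0 the weak-case plaintiff receives 177.
Deviating to p = 13.2 brings payment 416 at cost 29 × 13.2 = 382.8, netting 33.2.
Gain from deviating: 33.2 − 177 = -143.8.
The gain is negative, so the weak-case type's incentive-compatibility constraint is satisfied.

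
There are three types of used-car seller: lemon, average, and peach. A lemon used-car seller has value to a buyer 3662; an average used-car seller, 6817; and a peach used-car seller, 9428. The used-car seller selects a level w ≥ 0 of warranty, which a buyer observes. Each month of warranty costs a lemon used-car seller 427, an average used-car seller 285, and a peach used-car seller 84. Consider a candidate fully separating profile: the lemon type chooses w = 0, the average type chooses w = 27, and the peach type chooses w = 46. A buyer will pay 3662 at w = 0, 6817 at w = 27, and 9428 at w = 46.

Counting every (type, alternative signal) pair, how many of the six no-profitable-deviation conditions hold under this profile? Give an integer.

5

Peach (own payoff 9428 − 84×46 = 5564): to w=0 gives 3662 → no gain ✓; to w=27 gives 6817 − 84×27 = 4549 → no gain ✓.
Average (own payoff 6817 − 285×27 = -878): to w=0 gives 3662 → profitable ✗; to w=46 gives 9428 − 285×46 = -3682 → no gain ✓.
Lemon (own payoff 3662): to w=27 gives 6817 − 427×27 = -4712 → no gain ✓; to w=46 gives 9428 − 427×46 = -10214 → no gain ✓.
5 of the 6 constraints hold; not an equilibrium.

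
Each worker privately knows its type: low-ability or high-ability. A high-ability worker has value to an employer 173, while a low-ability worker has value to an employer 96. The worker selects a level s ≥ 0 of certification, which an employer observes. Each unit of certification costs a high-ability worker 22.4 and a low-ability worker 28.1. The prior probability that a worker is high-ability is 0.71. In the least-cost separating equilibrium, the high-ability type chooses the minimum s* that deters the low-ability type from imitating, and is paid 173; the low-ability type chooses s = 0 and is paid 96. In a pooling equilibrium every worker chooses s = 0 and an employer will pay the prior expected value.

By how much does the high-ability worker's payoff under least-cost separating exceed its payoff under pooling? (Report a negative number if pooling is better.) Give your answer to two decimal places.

Least-cost separating signal: s* solves 96 = 173 − 28.1·s*, so s* = (173 − 96)/28.1 ≈ 2.7402.
High-ability type's separating payoff: 173 − 22.4 × s* = 173 − 22.4 × (173 − 96)/28.1 = 173 − 1724.8/28.1 ≈ 111.6192.
Pooling payoff: 0.71 × 173 + 0.29 × 96 = 150.67.
Difference: 111.6192 − 150.67 = -39.0508, i.e. -39.05 to two decimal places.
The high-ability type would prefer the pooling outcome.

-39.05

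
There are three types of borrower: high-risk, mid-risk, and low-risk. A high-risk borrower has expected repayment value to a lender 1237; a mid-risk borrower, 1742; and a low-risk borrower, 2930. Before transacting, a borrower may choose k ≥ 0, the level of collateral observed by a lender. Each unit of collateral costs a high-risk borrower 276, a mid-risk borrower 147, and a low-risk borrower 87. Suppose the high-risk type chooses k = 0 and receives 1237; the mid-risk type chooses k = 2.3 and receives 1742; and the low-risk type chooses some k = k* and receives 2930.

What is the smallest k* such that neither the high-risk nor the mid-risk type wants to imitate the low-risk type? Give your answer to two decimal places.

10.38

High-risk type (on-path payoff 1237) won't mimic when 1237 ≥ 2930 − 276·k*, i.e. k* ≥ 6.13.
Mid-risk type (on-path payoff 1742 − 147×2.3 = 1403.9) won't mimic when 1403.9 ≥ 2930 − 147·k*, i.e. k* ≥ 10.38.
Both must hold, so k* = max(6.13, 10.38) = 10.38. The mid-risk type's constraint binds.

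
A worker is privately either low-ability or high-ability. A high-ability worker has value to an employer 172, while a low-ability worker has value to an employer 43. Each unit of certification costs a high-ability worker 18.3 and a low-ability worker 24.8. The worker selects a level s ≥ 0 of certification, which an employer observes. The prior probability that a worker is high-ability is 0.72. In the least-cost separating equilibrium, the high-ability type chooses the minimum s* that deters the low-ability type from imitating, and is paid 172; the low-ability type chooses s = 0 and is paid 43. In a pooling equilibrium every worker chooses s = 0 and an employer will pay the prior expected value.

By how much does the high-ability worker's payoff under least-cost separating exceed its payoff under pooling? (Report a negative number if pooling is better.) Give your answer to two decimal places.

-59.07

Least-cost separating signal: s* solves 43 = 172 − 24.8·s*, so s* = (172 − 43)/24.8 ≈ 5.2016.
High-ability type's separating payoff: 172 − 18.3 × s* = 172 − 18.3 × (172 − 43)/24.8 = 172 − 2360.7/24.8 ≈ 76.8105.
Pooling payoff: 0.72 × 172 + 0.28 × 43 = 135.88.
Difference: 76.8105 − 135.88 = -59.0695, i.e. -59.07 to two decimal places.
The high-ability type would prefer the pooling outcome.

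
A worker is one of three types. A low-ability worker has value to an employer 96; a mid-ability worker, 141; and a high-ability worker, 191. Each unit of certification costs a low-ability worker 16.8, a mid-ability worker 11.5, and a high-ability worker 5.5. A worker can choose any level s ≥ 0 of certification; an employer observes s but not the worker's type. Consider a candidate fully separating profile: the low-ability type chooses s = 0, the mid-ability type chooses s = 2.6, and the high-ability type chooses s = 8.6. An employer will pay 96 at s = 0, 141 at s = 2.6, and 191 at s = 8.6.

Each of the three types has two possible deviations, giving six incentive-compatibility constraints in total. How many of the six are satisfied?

Low-ability (own payoff 96): to s=2.6 gives 141 − 16.8×2.6 = 97.32 → profitable ✗; to s=8.6 gives 191 − 16.8×8.6 = 46.52 → no gain ✓.
High-ability (own payoff 191 − 5.5×8.6 = 143.7): to s=0 gives 96 → no gain ✓; to s=2.6 gives 141 − 5.5×2.6 = 126.7 → no gain ✓.
Mid-ability (own payoff 141 − 11.5×2.6 = 111.1): to s=0 gives 96 → no gain ✓; to s=8.6 gives 191 − 11.5×8.6 = 92.1 → no gain ✓.
5 of the 6 constraints hold; not an equilibrium.

5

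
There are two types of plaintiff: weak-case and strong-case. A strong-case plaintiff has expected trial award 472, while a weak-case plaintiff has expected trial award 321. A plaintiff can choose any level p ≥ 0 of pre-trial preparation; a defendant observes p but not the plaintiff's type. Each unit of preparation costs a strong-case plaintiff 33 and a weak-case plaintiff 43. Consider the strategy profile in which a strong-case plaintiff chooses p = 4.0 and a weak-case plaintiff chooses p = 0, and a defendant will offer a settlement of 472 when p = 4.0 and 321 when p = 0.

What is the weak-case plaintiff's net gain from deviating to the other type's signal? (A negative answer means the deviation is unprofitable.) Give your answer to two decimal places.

Playing p = 0 the weak-case plaintiff receives 321.
Deviating to p = 4.0 brings payment 472 at cost 43 × 4.0 = 172, netting 300.
Gain from deviating: 300 − 321 = -21.00.
The gain is negative, so the weak-case type's incentive-compatibility constraint is satisfied.

-21.00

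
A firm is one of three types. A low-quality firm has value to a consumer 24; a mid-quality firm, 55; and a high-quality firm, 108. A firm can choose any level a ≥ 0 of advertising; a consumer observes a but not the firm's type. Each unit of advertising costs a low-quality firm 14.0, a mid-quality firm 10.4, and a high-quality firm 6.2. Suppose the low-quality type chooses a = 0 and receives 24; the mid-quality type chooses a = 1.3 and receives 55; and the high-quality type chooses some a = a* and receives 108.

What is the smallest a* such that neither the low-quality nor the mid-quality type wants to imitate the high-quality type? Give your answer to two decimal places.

6.40

Mid-quality type (on-path payoff 55 − 10.4×1.3 = 41.48) won't mimic when 41.48 ≥ 108 − 10.4·a*, i.e. a* ≥ 6.40.
Low-quality type (on-path payoff 24) won't mimic when 24 ≥ 108 − 14.0·a*, i.e. a* ≥ 6.00.
Both must hold, so a* = max(6.00, 6.40) = 6.40. The mid-quality type's constraint binds.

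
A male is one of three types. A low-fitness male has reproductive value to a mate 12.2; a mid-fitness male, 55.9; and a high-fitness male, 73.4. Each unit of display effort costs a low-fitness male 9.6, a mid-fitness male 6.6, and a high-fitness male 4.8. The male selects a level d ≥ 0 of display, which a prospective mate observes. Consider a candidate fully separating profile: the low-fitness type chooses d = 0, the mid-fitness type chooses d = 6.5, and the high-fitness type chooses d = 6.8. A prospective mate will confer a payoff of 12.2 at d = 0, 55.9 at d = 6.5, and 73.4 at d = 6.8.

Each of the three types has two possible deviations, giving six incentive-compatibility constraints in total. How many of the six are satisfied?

Low-fitness (own payoff 12.2): to d=6.5 gives 55.9 − 9.6×6.5 = -6.5 → no gain ✓; to d=6.8 gives 73.4 − 9.6×6.8 = 8.12 → no gain ✓.
High-fitness (own payoff 73.4 − 4.8×6.8 = 40.76): to d=0 gives 12.2 → no gain ✓; to d=6.5 gives 55.9 − 4.8×6.5 = 24.7 → no gain ✓.
Mid-fitness (own payoff 55.9 − 6.6×6.5 = 13): to d=0 gives 12.2 → no gain ✓; to d=6.8 gives 73.4 − 6.6×6.8 = 28.52 → profitable ✗.
5 of the 6 constraints hold; not an equilibrium.

5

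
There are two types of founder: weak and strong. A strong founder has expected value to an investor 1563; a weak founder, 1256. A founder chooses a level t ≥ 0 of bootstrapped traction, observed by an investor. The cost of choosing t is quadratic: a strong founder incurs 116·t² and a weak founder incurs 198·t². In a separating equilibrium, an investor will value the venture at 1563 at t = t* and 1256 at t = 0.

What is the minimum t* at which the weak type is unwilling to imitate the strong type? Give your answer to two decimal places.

The weak type at t = 0 receives 1256; imitating at t* yields 1563 − 198·t*².
Indifference: 1256 = 1563 − 198·t*², so t*² = (1563 − 1256) / 198 ≈ 1.5505.
t* = √1.5505 ≈ 1.25.

1.25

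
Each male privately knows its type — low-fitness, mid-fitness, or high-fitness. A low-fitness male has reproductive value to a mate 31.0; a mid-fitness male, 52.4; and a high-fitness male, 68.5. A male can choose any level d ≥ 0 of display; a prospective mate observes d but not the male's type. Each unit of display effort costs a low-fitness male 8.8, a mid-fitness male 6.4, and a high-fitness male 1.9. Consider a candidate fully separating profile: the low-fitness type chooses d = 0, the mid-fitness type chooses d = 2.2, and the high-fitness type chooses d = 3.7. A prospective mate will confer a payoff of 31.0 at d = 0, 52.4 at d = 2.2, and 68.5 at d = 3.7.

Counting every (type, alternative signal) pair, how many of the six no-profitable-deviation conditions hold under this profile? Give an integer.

Low-fitness (own payoff 31.0): to d=2.2 gives 52.4 − 8.8×2.2 = 33.04 → profitable ✗; to d=3.7 gives 68.5 − 8.8×3.7 = 35.94 → profitable ✗.
Mid-fitness (own payoff 52.4 − 6.4×2.2 = 38.32): to d=0 gives 31.0 → no gain ✓; to d=3.7 gives 68.5 − 6.4×3.7 = 44.82 → profitable ✗.
High-fitness (own payoff 68.5 − 1.9×3.7 = 61.47): to d=0 gives 31.0 → no gain ✓; to d=2.2 gives 52.4 − 1.9×2.2 = 48.22 → no gain ✓.
3 of the 6 constraints hold; not an equilibrium.

3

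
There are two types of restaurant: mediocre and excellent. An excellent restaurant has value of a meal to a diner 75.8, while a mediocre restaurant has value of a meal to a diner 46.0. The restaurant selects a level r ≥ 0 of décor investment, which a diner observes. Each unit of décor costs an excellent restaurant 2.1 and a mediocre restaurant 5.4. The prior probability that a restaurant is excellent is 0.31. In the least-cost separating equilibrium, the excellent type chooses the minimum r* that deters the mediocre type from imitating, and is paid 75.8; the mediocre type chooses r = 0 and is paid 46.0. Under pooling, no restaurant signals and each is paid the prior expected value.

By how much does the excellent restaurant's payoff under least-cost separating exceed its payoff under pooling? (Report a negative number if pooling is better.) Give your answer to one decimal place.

9.0

Least-cost separating signal: r* solves 46.0 = 75.8 − 5.4·r*, so r* = (75.8 − 46.0)/5.4 ≈ 5.5185.
Excellent type's separating payoff: 75.8 − 2.1 × r* = 75.8 − 2.1 × (75.8 − 46.0)/5.4 = 75.8 − 62.58/5.4 ≈ 64.211.
Pooling payoff: 0.31 × 75.8 + 0.69 × 46.0 = 55.238.
Difference: 64.211 − 55.238 = 8.973, i.e. 9.0 to one decimal place.
The excellent type prefers to separate.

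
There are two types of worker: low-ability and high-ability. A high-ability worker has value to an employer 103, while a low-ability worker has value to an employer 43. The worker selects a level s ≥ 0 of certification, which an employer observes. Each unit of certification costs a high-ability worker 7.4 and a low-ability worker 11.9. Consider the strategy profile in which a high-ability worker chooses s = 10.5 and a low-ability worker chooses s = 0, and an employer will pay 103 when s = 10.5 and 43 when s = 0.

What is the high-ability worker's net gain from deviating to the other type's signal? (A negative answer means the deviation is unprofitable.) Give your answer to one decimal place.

Playing s = 10.5 the high-ability worker receives 103 − 7.4 × 10.5 = 25.3.
Deviating to s = 0 yields 43 instead.
Gain from deviating: 43 − 25.3 = 17.7.
The gain is positive, so the high-ability type's incentive-compatibility constraint is violated — this profile is not a separating equilibrium.

17.7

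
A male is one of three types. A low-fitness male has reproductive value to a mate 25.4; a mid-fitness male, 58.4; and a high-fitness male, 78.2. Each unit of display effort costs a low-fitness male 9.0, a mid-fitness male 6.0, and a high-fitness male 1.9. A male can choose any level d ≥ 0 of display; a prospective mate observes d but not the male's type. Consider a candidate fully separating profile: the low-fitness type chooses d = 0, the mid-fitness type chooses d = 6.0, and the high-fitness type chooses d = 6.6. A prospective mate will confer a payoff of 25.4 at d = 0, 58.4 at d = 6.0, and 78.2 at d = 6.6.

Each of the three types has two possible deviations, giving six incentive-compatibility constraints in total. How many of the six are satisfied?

4

Low-fitness (own payoff 25.4): to d=6.0 gives 58.4 − 9.0×6.0 = 4.4 → no gain ✓; to d=6.6 gives 78.2 − 9.0×6.6 = 18.8 → no gain ✓.
High-fitness (own payoff 78.2 − 1.9×6.6 = 65.66): to d=0 gives 25.4 → no gain ✓; to d=6.0 gives 58.4 − 1.9×6.0 = 47 → no gain ✓.
Mid-fitness (own payoff 58.4 − 6.0×6.0 = 22.4): to d=0 gives 25.4 → profitable ✗; to d=6.6 gives 78.2 − 6.0×6.6 = 38.6 → profitable ✗.
4 of the 6 constraints hold; not an equilibrium.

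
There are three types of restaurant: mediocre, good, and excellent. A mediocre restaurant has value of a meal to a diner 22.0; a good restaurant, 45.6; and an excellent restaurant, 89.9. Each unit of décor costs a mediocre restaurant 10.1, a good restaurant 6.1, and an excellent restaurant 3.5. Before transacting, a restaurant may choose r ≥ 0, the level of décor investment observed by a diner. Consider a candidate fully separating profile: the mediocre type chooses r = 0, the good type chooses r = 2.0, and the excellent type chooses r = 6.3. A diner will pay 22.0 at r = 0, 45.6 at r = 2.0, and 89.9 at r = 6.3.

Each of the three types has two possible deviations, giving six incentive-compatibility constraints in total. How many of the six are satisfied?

3

Excellent (own payoff 89.9 − 3.5×6.3 = 67.85): to r=0 gives 22.0 → no gain ✓; to r=2.0 gives 45.6 − 3.5×2.0 = 38.6 → no gain ✓.
Good (own payoff 45.6 − 6.1×2.0 = 33.4): to r=0 gives 22.0 → no gain ✓; to r=6.3 gives 89.9 − 6.1×6.3 = 51.47 → profitable ✗.
Mediocre (own payoff 22.0): to r=2.0 gives 45.6 − 10.1×2.0 = 25.4 → profitable ✗; to r=6.3 gives 89.9 − 10.1×6.3 = 26.27 → profitable ✗.
3 of the 6 constraints hold; not an equilibrium.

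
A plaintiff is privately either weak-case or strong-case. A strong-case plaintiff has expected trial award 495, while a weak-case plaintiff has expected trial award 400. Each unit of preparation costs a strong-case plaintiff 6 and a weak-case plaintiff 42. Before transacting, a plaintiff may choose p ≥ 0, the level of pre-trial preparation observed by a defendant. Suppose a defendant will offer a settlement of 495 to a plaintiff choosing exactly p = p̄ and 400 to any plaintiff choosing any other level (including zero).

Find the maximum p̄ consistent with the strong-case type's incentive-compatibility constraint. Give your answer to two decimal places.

15.83

Choosing p̄ yields the strong-case type 495 − 6·p̄; choosing zero yields 400.
The strong-case type is indifferent at 495 − 6·p̄ = 400, i.e. p̄ = (495 − 400) / 6 ≈ 15.83.
For any p̄ above 15.83 the strong-case type would rather pool at zero, so separation collapses.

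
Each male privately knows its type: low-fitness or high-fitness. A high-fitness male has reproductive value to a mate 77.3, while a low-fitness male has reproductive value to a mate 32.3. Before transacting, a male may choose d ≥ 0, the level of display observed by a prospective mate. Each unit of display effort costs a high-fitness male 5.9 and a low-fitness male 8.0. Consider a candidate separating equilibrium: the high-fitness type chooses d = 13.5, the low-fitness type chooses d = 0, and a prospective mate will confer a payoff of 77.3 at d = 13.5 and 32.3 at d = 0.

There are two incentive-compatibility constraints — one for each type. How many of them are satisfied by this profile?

Low-fitness type: stay at 0 → 32.3; mimic → 77.3 − 8.0 × 13.5 = -30.7. IC holds (32.3 ≥ -30.7).
High-fitness type: signal → 77.3 − 5.9 × 13.5 = -2.35; deviate to 0 → 32.3. IC fails (-2.35 < 32.3).
1 of 2 constraints hold, so this profile is not an equilibrium.

1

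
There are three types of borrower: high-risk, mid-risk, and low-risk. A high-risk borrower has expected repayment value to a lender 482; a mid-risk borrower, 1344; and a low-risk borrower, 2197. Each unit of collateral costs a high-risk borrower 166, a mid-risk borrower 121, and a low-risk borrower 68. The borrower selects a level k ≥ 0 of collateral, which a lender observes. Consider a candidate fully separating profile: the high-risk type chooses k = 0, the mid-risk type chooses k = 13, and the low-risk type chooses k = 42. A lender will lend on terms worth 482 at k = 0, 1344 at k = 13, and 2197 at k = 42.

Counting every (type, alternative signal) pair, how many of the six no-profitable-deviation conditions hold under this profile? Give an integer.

3

Mid-risk (own payoff 1344 − 121×13 = -229): to k=0 gives 482 → profitable ✗; to k=42 gives 2197 − 121×42 = -2885 → no gain ✓.
Low-risk (own payoff 2197 − 68×42 = -659): to k=0 gives 482 → profitable ✗; to k=13 gives 1344 − 68×13 = 460 → profitable ✗.
High-risk (own payoff 482): to k=13 gives 1344 − 166×13 = -814 → no gain ✓; to k=42 gives 2197 − 166×42 = -4775 → no gain ✓.
3 of the 6 constraints hold; not an equilibrium.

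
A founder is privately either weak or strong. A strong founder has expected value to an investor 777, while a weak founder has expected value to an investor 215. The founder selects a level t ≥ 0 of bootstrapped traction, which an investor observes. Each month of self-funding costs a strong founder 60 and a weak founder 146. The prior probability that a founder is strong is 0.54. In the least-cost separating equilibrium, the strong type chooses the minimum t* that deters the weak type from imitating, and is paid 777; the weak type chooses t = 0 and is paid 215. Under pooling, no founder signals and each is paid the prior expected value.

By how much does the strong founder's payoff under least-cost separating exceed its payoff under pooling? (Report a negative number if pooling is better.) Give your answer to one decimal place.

Least-cost separating signal: t* solves 215 = 777 − 146·t*, so t* = (777 − 215)/146 ≈ 3.8493.
Strong type's separating payoff: 777 − 60 × t* = 777 − 60 × (777 − 215)/146 = 777 − 33720/146 ≈ 546.041.
Pooling payoff: 0.54 × 777 + 0.46 × 215 = 518.48.
Difference: 546.041 − 518.48 = 27.561, i.e. 27.6 to one decimal place.
The strong type prefers to separate.

27.6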